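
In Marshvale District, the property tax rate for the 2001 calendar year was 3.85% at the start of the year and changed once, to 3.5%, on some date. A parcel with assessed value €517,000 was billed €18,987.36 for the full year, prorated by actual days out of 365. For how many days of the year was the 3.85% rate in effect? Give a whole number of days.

Let d = days at the first rate; then 365 − d days at the second rate.
€517,000 × [3.85%·d + 3.5%·(365−d)] / 365 = €18,987.36
Solving gives d = 180, so the new rate took effect on June 30, 2001.

180 days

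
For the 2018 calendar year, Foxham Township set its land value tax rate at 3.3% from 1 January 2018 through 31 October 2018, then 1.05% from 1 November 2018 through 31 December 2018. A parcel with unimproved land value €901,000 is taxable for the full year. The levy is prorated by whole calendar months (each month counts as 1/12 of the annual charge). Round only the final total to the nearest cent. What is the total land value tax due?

€26,354.25

1 January – 31 October 2018: 10 months at 3.3% → €901,000 × 3.3% × 10/12 = €24,777.5000
1 November – 31 December 2018: 2 months at 1.05% → €901,000 × 1.05% × 2/12 = €1,576.7500
Total = €26,354.2500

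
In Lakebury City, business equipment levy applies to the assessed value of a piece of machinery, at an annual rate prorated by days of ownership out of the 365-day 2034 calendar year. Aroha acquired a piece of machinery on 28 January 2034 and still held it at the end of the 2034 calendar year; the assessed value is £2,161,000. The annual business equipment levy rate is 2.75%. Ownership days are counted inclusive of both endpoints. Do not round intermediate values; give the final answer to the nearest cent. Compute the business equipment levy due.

£55,031.49

Days held (28 January – 31 December 2034): 338 out of 365
Tax = £2,161,000 × 2.75% × 338/365 = £55,031.4932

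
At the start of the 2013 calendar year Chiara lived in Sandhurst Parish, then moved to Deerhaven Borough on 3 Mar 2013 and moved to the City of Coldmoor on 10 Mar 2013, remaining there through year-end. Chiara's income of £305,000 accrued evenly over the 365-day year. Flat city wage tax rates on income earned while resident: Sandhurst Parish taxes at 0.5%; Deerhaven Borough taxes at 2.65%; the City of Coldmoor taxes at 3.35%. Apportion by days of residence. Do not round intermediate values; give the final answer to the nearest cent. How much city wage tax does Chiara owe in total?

Sandhurst Parish, 1 Jan – 2 Mar 2013: 61 days → £305,000 × 0.5% × 61/365 = £254.8630
Deerhaven Borough, 3 Mar – 9 Mar 2013: 7 days → £305,000 × 2.65% × 7/365 = £155.0068
The City of Coldmoor, 10 Mar – 31 Dec 2013: 297 days → £305,000 × 3.35% × 297/365 = £8,313.9658
Total = £8,723.8356

£8,723.84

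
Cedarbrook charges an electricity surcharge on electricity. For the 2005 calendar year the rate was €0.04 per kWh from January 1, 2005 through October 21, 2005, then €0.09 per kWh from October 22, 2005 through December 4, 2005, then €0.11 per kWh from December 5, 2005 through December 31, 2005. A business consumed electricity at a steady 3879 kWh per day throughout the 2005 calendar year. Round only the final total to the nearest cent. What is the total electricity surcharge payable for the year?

January 1 – October 21, 2005: 294 days × 3879 kWh/day = 1,140,426 kWh at €0.04/kWh → €45,617.04
October 22 – December 4, 2005: 44 days × 3879 kWh/day = 170,676 kWh at €0.09/kWh → €15,360.84
December 5 – December 31, 2005: 27 days × 3879 kWh/day = 104,733 kWh at €0.11/kWh → €11,520.63

€72,498.51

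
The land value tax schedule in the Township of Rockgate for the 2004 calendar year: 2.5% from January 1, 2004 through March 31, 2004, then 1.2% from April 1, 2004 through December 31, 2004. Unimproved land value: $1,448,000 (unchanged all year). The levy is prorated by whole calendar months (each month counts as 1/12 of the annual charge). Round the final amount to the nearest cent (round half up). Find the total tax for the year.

$22,082.00

January 1 – March 31, 2004: 3 months at 2.5% → $1,448,000 × 2.5% × 3/12 = $9,050.0000
April 1 – December 31, 2004: 9 months at 1.2% → $1,448,000 × 1.2% × 9/12 = $13,032.0000
Total = $22,082.0000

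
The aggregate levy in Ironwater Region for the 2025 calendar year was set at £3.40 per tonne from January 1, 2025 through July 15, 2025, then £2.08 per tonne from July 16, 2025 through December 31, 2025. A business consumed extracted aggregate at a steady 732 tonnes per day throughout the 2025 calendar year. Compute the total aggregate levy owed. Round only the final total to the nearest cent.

£745,117.44

January 1 – July 15, 2025: 196 days × 732 tonnes/day = 143,472 tonnes at £3.40/tonne → £487,804.80
July 16 – December 31, 2025: 169 days × 732 tonnes/day = 123,708 tonnes at £2.08/tonne → £257,312.64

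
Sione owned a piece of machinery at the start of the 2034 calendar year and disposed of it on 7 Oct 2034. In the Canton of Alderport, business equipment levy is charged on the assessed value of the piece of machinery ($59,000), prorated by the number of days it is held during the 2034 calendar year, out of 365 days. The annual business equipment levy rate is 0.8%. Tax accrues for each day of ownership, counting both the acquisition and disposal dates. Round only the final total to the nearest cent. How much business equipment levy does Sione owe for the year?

Days held (1 Jan – 7 Oct 2034): 280 out of 365
Tax = $59,000 × 0.8% × 280/365 = $362.0822

$362.08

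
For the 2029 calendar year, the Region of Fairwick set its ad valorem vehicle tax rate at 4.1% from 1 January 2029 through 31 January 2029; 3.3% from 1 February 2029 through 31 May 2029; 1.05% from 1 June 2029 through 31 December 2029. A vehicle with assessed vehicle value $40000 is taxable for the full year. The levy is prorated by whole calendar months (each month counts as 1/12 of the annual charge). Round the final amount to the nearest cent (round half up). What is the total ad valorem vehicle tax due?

$821.67

1 January – 31 January 2029: 1 month at 4.1% → $40000 × 4.1% × 1/12 = $136.6667
1 February – 31 May 2029: 4 months at 3.3% → $40000 × 3.3% × 4/12 = $440.0000
1 June – 31 December 2029: 7 months at 1.05% → $40000 × 1.05% × 7/12 = $245.0000
Total = $821.6667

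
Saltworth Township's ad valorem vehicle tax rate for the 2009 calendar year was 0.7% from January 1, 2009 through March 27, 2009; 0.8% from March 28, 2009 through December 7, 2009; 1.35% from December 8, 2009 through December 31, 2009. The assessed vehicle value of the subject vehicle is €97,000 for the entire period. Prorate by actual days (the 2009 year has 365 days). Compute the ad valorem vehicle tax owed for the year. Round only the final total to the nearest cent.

January 1 – March 27, 2009: 86 days at 0.7% → €97,000 × 0.7% × 86/365 = €159.9836
March 28 – December 7, 2009: 255 days at 0.8% → €97,000 × 0.8% × 255/365 = €542.1370
December 8 – December 31, 2009: 24 days at 1.35% → €97,000 × 1.35% × 24/365 = €86.1041
Total = €788.2247

€788.22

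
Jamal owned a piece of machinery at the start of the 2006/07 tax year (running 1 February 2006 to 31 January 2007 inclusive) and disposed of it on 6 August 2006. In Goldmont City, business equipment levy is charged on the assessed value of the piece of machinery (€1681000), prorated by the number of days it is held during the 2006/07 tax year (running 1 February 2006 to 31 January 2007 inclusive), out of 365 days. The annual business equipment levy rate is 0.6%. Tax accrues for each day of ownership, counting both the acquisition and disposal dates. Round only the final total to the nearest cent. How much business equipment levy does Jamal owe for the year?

€5167.35

Days held (1 February – 6 August 2006): 187 out of 365
Tax = €1681000 × 0.6% × 187/365 = €5167.3479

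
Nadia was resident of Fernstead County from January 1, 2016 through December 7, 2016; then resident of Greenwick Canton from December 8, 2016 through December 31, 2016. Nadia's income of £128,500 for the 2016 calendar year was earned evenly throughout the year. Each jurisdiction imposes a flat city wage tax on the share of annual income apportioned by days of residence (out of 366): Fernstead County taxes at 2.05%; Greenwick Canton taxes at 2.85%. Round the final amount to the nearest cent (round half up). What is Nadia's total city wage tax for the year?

£2,701.66

Fernstead County, January 1 – December 7, 2016: 342 days → £128,500 × 2.05% × 342/366 = £2,461.5123
Greenwick Canton, December 8 – December 31, 2016: 24 days → £128,500 × 2.85% × 24/366 = £240.1475
Total = £2,701.6598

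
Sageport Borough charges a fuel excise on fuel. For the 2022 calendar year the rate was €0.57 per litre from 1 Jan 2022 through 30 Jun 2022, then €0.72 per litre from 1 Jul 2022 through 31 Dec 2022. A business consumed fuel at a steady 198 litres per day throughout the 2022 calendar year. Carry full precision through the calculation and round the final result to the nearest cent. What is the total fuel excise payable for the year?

1 Jan – 30 Jun 2022: 181 days × 198 litres/day = 35,838 litres at €0.57/litre → €20,427.66
1 Jul – 31 Dec 2022: 184 days × 198 litres/day = 36,432 litres at €0.72/litre → €26,231.04

€46,658.70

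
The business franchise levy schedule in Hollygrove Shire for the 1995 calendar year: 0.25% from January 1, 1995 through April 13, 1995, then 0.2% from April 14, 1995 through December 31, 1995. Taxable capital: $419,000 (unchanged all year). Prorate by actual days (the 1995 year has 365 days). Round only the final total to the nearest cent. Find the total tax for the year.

$897.12

January 1 – April 13, 1995: 103 days at 0.25% → $419,000 × 0.25% × 103/365 = $295.5959
April 14 – December 31, 1995: 262 days at 0.2% → $419,000 × 0.2% × 262/365 = $601.5233
Total = $897.1192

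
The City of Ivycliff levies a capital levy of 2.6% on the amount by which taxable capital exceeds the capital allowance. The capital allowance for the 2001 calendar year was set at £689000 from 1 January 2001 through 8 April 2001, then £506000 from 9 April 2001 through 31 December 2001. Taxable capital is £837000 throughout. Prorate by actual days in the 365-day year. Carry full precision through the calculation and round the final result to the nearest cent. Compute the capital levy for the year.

1 January – 8 April 2001: 98 days, exemption £689000 → (£837000 − £689000) × 2.6% × 98/365 = £1033.1616
9 April – 31 December 2001: 267 days, exemption £506000 → (£837000 − £506000) × 2.6% × 267/365 = £6295.3479
Total = £7328.5096

£7328.51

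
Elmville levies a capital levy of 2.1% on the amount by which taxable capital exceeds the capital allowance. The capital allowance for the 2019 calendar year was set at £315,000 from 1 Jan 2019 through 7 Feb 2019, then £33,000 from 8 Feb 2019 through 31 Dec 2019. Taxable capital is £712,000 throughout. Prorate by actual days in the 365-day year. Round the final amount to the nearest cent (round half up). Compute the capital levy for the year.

£13,642.46

1 Jan – 7 Feb 2019: 38 days, exemption £315,000 → (£712,000 − £315,000) × 2.1% × 38/365 = £867.9616
8 Feb – 31 Dec 2019: 327 days, exemption £33,000 → (£712,000 − £33,000) × 2.1% × 327/365 = £12,774.5014
Total = £13,642.4630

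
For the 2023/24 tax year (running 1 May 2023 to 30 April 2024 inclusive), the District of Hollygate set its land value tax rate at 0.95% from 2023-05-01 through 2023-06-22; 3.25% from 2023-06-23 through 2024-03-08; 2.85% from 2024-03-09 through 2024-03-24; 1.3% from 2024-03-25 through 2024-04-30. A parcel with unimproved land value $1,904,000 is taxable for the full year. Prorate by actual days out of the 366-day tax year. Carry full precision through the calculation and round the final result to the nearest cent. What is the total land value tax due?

2023-05-01 to 2023-06-22: 53 days at 0.95% → $1,904,000 × 0.95% × 53/366 = $2,619.3005
2023-06-23 to 2024-03-08: 260 days at 3.25% → $1,904,000 × 3.25% × 260/366 = $43,958.4699
2024-03-09 to 2024-03-24: 16 days at 2.85% → $1,904,000 × 2.85% × 16/366 = $2,372.1967
2024-03-25 to 2024-04-30: 37 days at 1.3% → $1,904,000 × 1.3% × 37/366 = $2,502.2514
Total = $51,452.2186

$51,452.22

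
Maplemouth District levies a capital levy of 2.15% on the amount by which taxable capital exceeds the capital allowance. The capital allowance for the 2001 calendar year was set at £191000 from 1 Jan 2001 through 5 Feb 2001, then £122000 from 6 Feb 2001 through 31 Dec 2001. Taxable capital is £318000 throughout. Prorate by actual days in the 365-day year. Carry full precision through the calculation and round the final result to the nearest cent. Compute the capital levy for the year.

£4067.68

1 Jan – 5 Feb 2001: 36 days, exemption £191000 → (£318000 − £191000) × 2.15% × 36/365 = £269.3096
6 Feb – 31 Dec 2001: 329 days, exemption £122000 → (£318000 − £122000) × 2.15% × 329/365 = £3798.3726
Total = £4067.6822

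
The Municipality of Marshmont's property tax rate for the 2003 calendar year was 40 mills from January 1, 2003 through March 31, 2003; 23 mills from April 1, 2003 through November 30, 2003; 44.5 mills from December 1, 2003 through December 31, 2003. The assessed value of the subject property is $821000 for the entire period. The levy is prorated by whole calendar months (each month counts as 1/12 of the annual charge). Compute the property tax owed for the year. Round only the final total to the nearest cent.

$23843.21

January 1 – March 31, 2003: 3 months at 40 mills → $821000 × 4% × 3/12 = $8210.0000
April 1 – November 30, 2003: 8 months at 23 mills → $821000 × 2.3% × 8/12 = $12588.6667
December 1 – December 31, 2003: 1 month at 44.5 mills → $821000 × 4.45% × 1/12 = $3044.5417
Total = $23843.2083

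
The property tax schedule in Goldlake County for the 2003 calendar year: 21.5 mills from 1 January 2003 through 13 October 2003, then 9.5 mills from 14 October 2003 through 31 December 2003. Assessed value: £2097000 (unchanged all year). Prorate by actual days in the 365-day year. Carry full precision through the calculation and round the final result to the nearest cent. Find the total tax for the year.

1 January – 13 October 2003: 286 days at 21.5 mills → £2097000 × 2.15% × 286/365 = £35327.2685
14 October – 31 December 2003: 79 days at 9.5 mills → £2097000 × 0.95% × 79/365 = £4311.7767
Total = £39639.0452

£39639.05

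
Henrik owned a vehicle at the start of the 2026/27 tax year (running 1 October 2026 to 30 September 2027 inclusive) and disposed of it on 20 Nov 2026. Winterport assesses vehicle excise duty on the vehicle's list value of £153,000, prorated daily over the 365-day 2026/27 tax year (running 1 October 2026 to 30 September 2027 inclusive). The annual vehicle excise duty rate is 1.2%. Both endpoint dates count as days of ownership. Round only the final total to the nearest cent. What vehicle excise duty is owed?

£256.54

Days held (1 Oct – 20 Nov 2026): 51 out of 365
Tax = £153,000 × 1.2% × 51/365 = £256.5370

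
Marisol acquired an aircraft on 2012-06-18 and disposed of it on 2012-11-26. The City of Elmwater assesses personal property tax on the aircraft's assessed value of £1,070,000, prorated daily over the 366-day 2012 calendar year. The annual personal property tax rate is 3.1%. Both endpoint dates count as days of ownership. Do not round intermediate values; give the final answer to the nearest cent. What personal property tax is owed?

Days held (2012-06-18 to 2012-11-26): 162 out of 366
Tax = £1,070,000 × 3.1% × 162/366 = £14,681.8033

£14,681.80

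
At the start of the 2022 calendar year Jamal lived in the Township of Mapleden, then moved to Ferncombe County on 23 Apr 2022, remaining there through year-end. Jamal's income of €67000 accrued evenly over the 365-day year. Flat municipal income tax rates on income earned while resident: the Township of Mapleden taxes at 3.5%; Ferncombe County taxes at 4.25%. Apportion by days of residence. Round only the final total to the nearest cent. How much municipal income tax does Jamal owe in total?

€2693.31

The Township of Mapleden, 1 Jan – 22 Apr 2022: 112 days → €67000 × 3.5% × 112/365 = €719.5616
Ferncombe County, 23 Apr – 31 Dec 2022: 253 days → €67000 × 4.25% × 253/365 = €1973.7466
Total = €2693.3082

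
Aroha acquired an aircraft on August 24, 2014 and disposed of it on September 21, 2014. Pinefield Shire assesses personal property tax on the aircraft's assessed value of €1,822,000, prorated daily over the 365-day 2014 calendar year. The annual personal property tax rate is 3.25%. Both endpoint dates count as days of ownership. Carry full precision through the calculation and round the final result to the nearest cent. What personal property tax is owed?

€4,704.75

Days held (August 24 – September 21, 2014): 29 out of 365
Tax = €1,822,000 × 3.25% × 29/365 = €4,704.7534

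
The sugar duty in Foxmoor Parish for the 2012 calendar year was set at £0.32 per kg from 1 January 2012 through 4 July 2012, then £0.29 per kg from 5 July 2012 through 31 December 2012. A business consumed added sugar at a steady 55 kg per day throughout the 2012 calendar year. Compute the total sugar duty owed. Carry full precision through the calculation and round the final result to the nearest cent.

£6,144.60

1 January – 4 July 2012: 186 days × 55 kg/day = 10,230 kg at £0.32/kg → £3,273.60
5 July – 31 December 2012: 180 days × 55 kg/day = 9,900 kg at £0.29/kg → £2,871.00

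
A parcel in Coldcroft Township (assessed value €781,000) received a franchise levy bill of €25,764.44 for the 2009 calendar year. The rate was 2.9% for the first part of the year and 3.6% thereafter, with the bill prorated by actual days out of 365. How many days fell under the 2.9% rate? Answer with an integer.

157 days

Let d = days at the first rate; then 365 − d days at the second rate.
€781,000 × [2.9%·d + 3.6%·(365−d)] / 365 = €25,764.44
Solving gives d = 157, so the new rate took effect on 7 Jun 2009.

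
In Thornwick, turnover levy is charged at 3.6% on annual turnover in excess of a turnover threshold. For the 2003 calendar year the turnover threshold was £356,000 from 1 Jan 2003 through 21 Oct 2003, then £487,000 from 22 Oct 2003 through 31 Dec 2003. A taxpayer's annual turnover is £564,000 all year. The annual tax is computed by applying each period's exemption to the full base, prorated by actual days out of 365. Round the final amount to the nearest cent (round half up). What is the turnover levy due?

£6,570.64

1 Jan – 21 Oct 2003: 294 days, exemption £356,000 → (£564,000 − £356,000) × 3.6% × 294/365 = £6,031.4301
22 Oct – 31 Dec 2003: 71 days, exemption £487,000 → (£564,000 − £487,000) × 3.6% × 71/365 = £539.2110
Total = £6,570.6411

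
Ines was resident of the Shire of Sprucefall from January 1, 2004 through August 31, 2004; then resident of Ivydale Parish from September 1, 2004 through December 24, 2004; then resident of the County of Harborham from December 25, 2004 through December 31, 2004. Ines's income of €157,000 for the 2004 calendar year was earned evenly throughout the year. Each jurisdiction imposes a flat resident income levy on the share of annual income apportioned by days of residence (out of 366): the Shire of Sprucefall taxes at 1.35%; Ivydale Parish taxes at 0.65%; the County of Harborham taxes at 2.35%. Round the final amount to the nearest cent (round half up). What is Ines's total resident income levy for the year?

€1,804.21

The Shire of Sprucefall, January 1 – August 31, 2004: 244 days → €157,000 × 1.35% × 244/366 = €1,413.0000
Ivydale Parish, September 1 – December 24, 2004: 115 days → €157,000 × 0.65% × 115/366 = €320.6489
The County of Harborham, December 25 – December 31, 2004: 7 days → €157,000 × 2.35% × 7/366 = €70.5642
Total = €1,804.2131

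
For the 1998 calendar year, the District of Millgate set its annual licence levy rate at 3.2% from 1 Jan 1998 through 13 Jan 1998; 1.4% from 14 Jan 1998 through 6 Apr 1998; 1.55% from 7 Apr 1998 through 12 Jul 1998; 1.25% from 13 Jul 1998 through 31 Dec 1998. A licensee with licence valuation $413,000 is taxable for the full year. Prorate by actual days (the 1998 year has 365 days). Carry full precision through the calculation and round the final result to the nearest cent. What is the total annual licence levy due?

$5,919.48

1 Jan – 13 Jan 1998: 13 days at 3.2% → $413,000 × 3.2% × 13/365 = $470.7068
14 Jan – 6 Apr 1998: 83 days at 1.4% → $413,000 × 1.4% × 83/365 = $1,314.8110
7 Apr – 12 Jul 1998: 97 days at 1.55% → $413,000 × 1.55% × 97/365 = $1,701.2205
13 Jul – 31 Dec 1998: 172 days at 1.25% → $413,000 × 1.25% × 172/365 = $2,432.7397
Total = $5,919.4781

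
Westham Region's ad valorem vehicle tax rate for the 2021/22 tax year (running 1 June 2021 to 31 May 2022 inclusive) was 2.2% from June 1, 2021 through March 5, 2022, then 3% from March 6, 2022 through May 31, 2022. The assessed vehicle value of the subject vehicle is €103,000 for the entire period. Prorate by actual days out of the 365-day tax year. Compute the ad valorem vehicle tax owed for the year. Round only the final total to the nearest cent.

June 1, 2021 – March 5, 2022: 278 days at 2.2% → €103,000 × 2.2% × 278/365 = €1,725.8849
March 6 – May 31, 2022: 87 days at 3% → €103,000 × 3% × 87/365 = €736.5205
Total = €2,462.4055

€2,462.41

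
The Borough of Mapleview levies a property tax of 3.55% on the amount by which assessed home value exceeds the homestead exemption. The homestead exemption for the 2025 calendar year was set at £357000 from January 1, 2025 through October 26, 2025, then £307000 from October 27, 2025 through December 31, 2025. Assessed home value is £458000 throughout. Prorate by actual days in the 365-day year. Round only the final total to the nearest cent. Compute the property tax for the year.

£3906.46

January 1 – October 26, 2025: 299 days, exemption £357000 → (£458000 − £357000) × 3.55% × 299/365 = £2937.1630
October 27 – December 31, 2025: 66 days, exemption £307000 → (£458000 − £307000) × 3.55% × 66/365 = £969.2959
Total = £3906.4589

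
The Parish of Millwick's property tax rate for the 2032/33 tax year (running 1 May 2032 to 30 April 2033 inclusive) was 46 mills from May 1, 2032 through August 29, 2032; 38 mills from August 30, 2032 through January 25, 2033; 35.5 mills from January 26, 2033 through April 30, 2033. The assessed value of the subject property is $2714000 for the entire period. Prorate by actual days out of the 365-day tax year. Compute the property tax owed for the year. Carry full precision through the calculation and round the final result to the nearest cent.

$108563.72

May 1 – August 29, 2032: 121 days at 46 mills → $2714000 × 4.6% × 121/365 = $41386.6411
August 30, 2032 – January 25, 2033: 149 days at 38 mills → $2714000 × 3.8% × 149/365 = $42100.4603
January 26 – April 30, 2033: 95 days at 35.5 mills → $2714000 × 3.55% × 95/365 = $25076.6164
Total = $108563.7178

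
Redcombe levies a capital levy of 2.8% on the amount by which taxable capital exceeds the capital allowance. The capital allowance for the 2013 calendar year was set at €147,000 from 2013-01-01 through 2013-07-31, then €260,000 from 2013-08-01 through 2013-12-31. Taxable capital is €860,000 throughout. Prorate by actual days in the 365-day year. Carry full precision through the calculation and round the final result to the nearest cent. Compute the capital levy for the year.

2013-01-01 to 2013-07-31: 212 days, exemption €147,000 → (€860,000 − €147,000) × 2.8% × 212/365 = €11,595.5288
2013-08-01 to 2013-12-31: 153 days, exemption €260,000 → (€860,000 − €260,000) × 2.8% × 153/365 = €7,042.1918
Total = €18,637.7205

€18,637.72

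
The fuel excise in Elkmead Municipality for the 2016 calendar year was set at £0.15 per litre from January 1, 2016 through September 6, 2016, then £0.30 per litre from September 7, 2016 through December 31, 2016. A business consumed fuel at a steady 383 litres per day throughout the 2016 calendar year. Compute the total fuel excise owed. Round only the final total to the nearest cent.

£27,690.90

January 1 – September 6, 2016: 250 days × 383 litres/day = 95,750 litres at £0.15/litre → £14,362.50
September 7 – December 31, 2016: 116 days × 383 litres/day = 44,428 litres at £0.30/litre → £13,328.40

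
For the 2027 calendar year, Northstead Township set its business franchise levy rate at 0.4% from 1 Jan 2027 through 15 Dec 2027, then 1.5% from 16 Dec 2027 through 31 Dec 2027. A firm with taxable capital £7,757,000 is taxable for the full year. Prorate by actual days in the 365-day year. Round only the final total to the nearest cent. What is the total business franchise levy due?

1 Jan – 15 Dec 2027: 349 days at 0.4% → £7,757,000 × 0.4% × 349/365 = £29,667.8685
16 Dec – 31 Dec 2027: 16 days at 1.5% → £7,757,000 × 1.5% × 16/365 = £5,100.4932
Total = £34,768.3616

£34,768.36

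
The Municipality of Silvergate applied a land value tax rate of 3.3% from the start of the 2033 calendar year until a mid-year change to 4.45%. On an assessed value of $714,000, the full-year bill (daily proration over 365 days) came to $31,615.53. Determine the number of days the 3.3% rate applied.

Let d = days at the first rate; then 365 − d days at the second rate.
$714,000 × [3.3%·d + 4.45%·(365−d)] / 365 = $31,615.53
Solving gives d = 7, so the new rate took effect on 8 January 2033.

7 days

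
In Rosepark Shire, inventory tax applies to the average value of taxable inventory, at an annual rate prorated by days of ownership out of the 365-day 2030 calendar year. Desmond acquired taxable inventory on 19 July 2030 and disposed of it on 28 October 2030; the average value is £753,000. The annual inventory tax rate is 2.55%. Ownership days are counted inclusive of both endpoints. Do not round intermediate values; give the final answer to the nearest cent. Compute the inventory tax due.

£5,365.90

Days held (19 July – 28 October 2030): 102 out of 365
Tax = £753,000 × 2.55% × 102/365 = £5,365.8986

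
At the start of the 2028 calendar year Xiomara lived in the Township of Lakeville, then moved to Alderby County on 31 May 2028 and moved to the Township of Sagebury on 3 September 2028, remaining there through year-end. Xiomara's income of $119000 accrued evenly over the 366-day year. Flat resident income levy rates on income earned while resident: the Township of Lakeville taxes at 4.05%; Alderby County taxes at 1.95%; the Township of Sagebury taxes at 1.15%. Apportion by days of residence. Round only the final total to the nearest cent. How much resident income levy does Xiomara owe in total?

$3039.38

The Township of Lakeville, 1 January – 30 May 2028: 151 days → $119000 × 4.05% × 151/366 = $1988.3730
Alderby County, 31 May – 2 September 2028: 95 days → $119000 × 1.95% × 95/366 = $602.3156
The Township of Sagebury, 3 September – 31 December 2028: 120 days → $119000 × 1.15% × 120/366 = $448.6885
Total = $3039.3770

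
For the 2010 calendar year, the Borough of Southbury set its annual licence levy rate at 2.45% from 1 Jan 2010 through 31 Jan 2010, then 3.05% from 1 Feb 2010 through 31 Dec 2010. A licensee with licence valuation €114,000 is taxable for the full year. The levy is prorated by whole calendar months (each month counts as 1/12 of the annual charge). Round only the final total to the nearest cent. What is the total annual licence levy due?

1 Jan – 31 Jan 2010: 1 month at 2.45% → €114,000 × 2.45% × 1/12 = €232.7500
1 Feb – 31 Dec 2010: 11 months at 3.05% → €114,000 × 3.05% × 11/12 = €3,187.2500
Total = €3,420.0000

€3,420.00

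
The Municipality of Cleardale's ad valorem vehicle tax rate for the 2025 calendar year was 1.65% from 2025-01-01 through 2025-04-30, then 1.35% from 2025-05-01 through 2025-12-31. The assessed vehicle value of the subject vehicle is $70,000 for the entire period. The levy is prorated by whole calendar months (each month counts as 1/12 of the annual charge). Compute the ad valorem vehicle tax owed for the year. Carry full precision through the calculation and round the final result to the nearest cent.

$1,015.00

2025-01-01 to 2025-04-30: 4 months at 1.65% → $70,000 × 1.65% × 4/12 = $385.0000
2025-05-01 to 2025-12-31: 8 months at 1.35% → $70,000 × 1.35% × 8/12 = $630.0000
Total = $1,015.0000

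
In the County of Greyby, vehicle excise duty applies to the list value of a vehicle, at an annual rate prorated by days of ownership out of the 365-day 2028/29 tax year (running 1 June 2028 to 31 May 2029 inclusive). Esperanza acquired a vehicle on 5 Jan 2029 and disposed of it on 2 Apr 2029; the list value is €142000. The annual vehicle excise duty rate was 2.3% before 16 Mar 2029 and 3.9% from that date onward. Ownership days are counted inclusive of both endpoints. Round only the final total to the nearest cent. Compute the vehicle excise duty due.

€899.46

5 Jan – 15 Mar 2029: 70 days at 2.3% → €142000 × 2.3% × 70/365 = €626.3562
16 Mar – 2 Apr 2029: 18 days at 3.9% → €142000 × 3.9% × 18/365 = €273.1068
Total = €899.4630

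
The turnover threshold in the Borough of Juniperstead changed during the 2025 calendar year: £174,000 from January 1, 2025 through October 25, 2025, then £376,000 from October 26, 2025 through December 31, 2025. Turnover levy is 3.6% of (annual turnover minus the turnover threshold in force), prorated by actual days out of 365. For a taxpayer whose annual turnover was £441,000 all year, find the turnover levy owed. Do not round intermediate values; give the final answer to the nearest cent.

£8,277.14

January 1 – October 25, 2025: 298 days, exemption £174,000 → (£441,000 − £174,000) × 3.6% × 298/365 = £7,847.6055
October 26 – December 31, 2025: 67 days, exemption £376,000 → (£441,000 − £376,000) × 3.6% × 67/365 = £429.5342
Total = £8,277.1397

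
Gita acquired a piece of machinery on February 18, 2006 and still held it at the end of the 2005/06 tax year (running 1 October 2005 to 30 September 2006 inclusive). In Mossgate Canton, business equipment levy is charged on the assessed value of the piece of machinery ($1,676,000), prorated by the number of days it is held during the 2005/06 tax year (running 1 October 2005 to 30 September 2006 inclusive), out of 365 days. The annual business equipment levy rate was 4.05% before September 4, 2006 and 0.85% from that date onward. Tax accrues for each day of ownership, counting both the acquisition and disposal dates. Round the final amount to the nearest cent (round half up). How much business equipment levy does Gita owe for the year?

February 18 – September 3, 2006: 198 days at 4.05% → $1,676,000 × 4.05% × 198/365 = $36,821.4904
September 4 – September 30, 2006: 27 days at 0.85% → $1,676,000 × 0.85% × 27/365 = $1,053.8137
Total = $37,875.3041

$37,875.30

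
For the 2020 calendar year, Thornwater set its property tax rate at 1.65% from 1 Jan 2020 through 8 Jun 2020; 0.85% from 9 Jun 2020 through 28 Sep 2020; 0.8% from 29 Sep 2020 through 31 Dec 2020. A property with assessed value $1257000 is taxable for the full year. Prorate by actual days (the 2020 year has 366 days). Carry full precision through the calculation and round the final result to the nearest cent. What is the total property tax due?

$14919.15

1 Jan – 8 Jun 2020: 160 days at 1.65% → $1257000 × 1.65% × 160/366 = $9066.8852
9 Jun – 28 Sep 2020: 112 days at 0.85% → $1257000 × 0.85% × 112/366 = $3269.5738
29 Sep – 31 Dec 2020: 94 days at 0.8% → $1257000 × 0.8% × 94/366 = $2582.6885
Total = $14919.1475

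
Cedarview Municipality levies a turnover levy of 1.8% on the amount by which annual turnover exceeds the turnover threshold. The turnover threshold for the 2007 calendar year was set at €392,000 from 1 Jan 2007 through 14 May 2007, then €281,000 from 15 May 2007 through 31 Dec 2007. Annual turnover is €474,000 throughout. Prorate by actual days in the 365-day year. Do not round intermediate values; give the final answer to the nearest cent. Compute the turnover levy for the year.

€2,740.49

1 Jan – 14 May 2007: 134 days, exemption €392,000 → (€474,000 − €392,000) × 1.8% × 134/365 = €541.8740
15 May – 31 Dec 2007: 231 days, exemption €281,000 → (€474,000 − €281,000) × 1.8% × 231/365 = €2,198.6137
Total = €2,740.4877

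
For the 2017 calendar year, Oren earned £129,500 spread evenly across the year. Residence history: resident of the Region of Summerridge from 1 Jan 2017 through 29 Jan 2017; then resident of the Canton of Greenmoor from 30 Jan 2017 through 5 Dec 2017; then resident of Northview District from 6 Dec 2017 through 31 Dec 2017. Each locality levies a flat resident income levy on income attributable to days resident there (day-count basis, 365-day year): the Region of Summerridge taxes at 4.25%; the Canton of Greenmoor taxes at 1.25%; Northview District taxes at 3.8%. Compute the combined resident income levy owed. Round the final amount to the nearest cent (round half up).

£2,162.65

The Region of Summerridge, 1 Jan – 29 Jan 2017: 29 days → £129,500 × 4.25% × 29/365 = £437.2842
The Canton of Greenmoor, 30 Jan – 5 Dec 2017: 310 days → £129,500 × 1.25% × 310/365 = £1,374.8288
Northview District, 6 Dec – 31 Dec 2017: 26 days → £129,500 × 3.8% × 26/365 = £350.5370
Total = £2,162.6500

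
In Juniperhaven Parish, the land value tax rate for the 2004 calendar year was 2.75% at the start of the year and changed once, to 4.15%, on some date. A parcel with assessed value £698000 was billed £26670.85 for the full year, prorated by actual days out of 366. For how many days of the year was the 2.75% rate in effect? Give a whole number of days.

Let d = days at the first rate; then 366 − d days at the second rate.
£698000 × [2.75%·d + 4.15%·(366−d)] / 366 = £26670.85
Solving gives d = 86, so the new rate took effect on 27 March 2004.

86 days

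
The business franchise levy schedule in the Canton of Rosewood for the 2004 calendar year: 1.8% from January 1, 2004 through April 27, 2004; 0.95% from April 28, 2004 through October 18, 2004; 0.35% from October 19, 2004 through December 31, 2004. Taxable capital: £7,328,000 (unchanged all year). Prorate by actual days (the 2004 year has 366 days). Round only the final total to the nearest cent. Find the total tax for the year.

January 1 – April 27, 2004: 118 days at 1.8% → £7,328,000 × 1.8% × 118/366 = £42,526.4262
April 28 – October 18, 2004: 174 days at 0.95% → £7,328,000 × 0.95% × 174/366 = £33,096.1311
October 19 – December 31, 2004: 74 days at 0.35% → £7,328,000 × 0.35% × 74/366 = £5,185.6612
Total = £80,808.2186

£80,808.22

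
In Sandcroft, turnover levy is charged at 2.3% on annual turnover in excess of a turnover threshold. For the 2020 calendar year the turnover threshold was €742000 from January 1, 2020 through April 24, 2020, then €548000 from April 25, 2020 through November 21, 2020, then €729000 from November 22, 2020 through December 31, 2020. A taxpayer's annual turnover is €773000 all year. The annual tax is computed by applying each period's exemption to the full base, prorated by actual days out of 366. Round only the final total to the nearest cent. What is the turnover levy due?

January 1 – April 24, 2020: 115 days, exemption €742000 → (€773000 − €742000) × 2.3% × 115/366 = €224.0301
April 25 – November 21, 2020: 211 days, exemption €548000 → (€773000 − €548000) × 2.3% × 211/366 = €2983.4016
November 22 – December 31, 2020: 40 days, exemption €729000 → (€773000 − €729000) × 2.3% × 40/366 = €110.6011
Total = €3318.0328

€3318.03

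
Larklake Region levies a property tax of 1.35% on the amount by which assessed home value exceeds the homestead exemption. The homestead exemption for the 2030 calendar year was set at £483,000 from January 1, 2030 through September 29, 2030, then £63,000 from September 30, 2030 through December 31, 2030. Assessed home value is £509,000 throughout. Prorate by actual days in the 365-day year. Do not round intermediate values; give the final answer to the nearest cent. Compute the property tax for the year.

January 1 – September 29, 2030: 272 days, exemption £483,000 → (£509,000 − £483,000) × 1.35% × 272/365 = £261.5671
September 30 – December 31, 2030: 93 days, exemption £63,000 → (£509,000 − £63,000) × 1.35% × 93/365 = £1,534.1178
Total = £1,795.6849

£1,795.68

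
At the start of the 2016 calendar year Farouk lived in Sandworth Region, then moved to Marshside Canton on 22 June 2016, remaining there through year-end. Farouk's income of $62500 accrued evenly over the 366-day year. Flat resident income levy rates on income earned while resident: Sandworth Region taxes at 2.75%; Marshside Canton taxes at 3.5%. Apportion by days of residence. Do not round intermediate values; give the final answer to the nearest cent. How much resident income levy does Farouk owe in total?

$1965.93

Sandworth Region, 1 January – 21 June 2016: 173 days → $62500 × 2.75% × 173/366 = $812.4146
Marshside Canton, 22 June – 31 December 2016: 193 days → $62500 × 3.5% × 193/366 = $1153.5178
Total = $1965.9324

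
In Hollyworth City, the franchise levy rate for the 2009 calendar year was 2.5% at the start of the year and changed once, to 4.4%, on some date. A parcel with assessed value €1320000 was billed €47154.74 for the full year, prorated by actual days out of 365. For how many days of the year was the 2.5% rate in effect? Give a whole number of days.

Let d = days at the first rate; then 365 − d days at the second rate.
€1320000 × [2.5%·d + 4.4%·(365−d)] / 365 = €47154.74
Solving gives d = 159, so the new rate took effect on 9 June 2009.

159 days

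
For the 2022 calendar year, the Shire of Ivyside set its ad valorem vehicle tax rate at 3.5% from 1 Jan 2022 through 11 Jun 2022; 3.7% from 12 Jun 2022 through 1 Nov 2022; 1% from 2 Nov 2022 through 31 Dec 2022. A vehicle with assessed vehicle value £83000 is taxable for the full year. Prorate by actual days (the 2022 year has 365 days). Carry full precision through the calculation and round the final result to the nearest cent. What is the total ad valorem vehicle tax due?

1 Jan – 11 Jun 2022: 162 days at 3.5% → £83000 × 3.5% × 162/365 = £1289.3425
12 Jun – 1 Nov 2022: 143 days at 3.7% → £83000 × 3.7% × 143/365 = £1203.1589
2 Nov – 31 Dec 2022: 60 days at 1% → £83000 × 1% × 60/365 = £136.4384
Total = £2628.9397

£2628.94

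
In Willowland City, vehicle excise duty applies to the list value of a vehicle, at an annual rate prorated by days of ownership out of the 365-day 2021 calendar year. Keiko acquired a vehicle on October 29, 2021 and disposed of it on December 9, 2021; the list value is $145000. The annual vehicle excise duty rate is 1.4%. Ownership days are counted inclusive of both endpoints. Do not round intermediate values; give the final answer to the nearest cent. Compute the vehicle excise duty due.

$233.59

Days held (October 29 – December 9, 2021): 42 out of 365
Tax = $145000 × 1.4% × 42/365 = $233.5890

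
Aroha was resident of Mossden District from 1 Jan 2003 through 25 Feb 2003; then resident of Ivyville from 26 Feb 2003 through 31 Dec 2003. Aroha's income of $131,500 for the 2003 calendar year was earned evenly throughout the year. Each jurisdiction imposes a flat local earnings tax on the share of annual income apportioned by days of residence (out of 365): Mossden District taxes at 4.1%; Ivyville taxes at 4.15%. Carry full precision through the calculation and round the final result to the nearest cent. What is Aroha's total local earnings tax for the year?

Mossden District, 1 Jan – 25 Feb 2003: 56 days → $131,500 × 4.1% × 56/365 = $827.1890
Ivyville, 26 Feb – 31 Dec 2003: 309 days → $131,500 × 4.15% × 309/365 = $4,619.9733
Total = $5,447.1623

$5,447.16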